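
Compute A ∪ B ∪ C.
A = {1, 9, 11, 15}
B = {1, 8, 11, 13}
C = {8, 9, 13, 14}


Set A = {1, 9, 11, 15}
Set B = {1, 8, 11, 13}
Set C = {8, 9, 13, 14}
First, A ∪ B = {1, 8, 9, 11, 13, 15}
Then, (A ∪ B) ∪ C = {1, 8, 9, 11, 13, 14, 15}

{1, 8, 9, 11, 13, 14, 15}


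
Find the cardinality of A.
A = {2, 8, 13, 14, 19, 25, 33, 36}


Set A = {2, 8, 13, 14, 19, 25, 33, 36}
Listing elements: 2, 8, 13, 14, 19, 25, 33, 36
Counting: 8 elements
|A| = 8

8


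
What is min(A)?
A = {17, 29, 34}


Set A = {17, 29, 34}
Elements in ascending order: 17, 29, 34
The smallest element is 17.

17


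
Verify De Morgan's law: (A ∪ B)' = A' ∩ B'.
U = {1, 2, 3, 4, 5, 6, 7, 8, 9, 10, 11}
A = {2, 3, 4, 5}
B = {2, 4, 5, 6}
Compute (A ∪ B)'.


U = {1, 2, 3, 4, 5, 6, 7, 8, 9, 10, 11}
A = {2, 3, 4, 5}, B = {2, 4, 5, 6}
A ∪ B = {2, 3, 4, 5, 6}
(A ∪ B)' = U \ (A ∪ B) = {1, 7, 8, 9, 10, 11}
Verification via A' ∩ B': A' = {1, 6, 7, 8, 9, 10, 11}, B' = {1, 3, 7, 8, 9, 10, 11}
A' ∩ B' = {1, 7, 8, 9, 10, 11} ✓

{1, 7, 8, 9, 10, 11}


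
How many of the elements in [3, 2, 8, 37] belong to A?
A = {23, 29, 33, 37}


Set A = {23, 29, 33, 37}
Candidates: [3, 2, 8, 37]
Check each candidate:
3 ∉ A, 2 ∉ A, 8 ∉ A, 37 ∈ A
Count of candidates in A: 1

1


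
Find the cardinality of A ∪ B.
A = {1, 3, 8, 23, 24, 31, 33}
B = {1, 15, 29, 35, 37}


Set A = {1, 3, 8, 23, 24, 31, 33}, |A| = 7
Set B = {1, 15, 29, 35, 37}, |B| = 5
A ∩ B = {1}, |A ∩ B| = 1
|A ∪ B| = |A| + |B| - |A ∩ B| = 7 + 5 - 1 = 11

11


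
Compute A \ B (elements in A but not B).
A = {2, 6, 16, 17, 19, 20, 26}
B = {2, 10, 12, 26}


Set A = {2, 6, 16, 17, 19, 20, 26}
Set B = {2, 10, 12, 26}
A \ B includes elements in A that are not in B.
Check each element of A:
2 (in B, remove), 6 (not in B, keep), 16 (not in B, keep), 17 (not in B, keep), 19 (not in B, keep), 20 (not in B, keep), 26 (in B, remove)
A \ B = {6, 16, 17, 19, 20}

{6, 16, 17, 19, 20}


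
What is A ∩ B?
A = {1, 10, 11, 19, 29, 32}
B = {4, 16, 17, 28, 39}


Set A = {1, 10, 11, 19, 29, 32}
Set B = {4, 16, 17, 28, 39}
A ∩ B includes only elements in both sets.
Check each element of A against B:
1 ✗, 10 ✗, 11 ✗, 19 ✗, 29 ✗, 32 ✗
A ∩ B = {}

{}


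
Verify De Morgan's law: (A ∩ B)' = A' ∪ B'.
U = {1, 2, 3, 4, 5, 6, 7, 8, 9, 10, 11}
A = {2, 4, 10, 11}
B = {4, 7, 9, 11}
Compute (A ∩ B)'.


U = {1, 2, 3, 4, 5, 6, 7, 8, 9, 10, 11}
A = {2, 4, 10, 11}, B = {4, 7, 9, 11}
A ∩ B = {4, 11}
(A ∩ B)' = U \ (A ∩ B) = {1, 2, 3, 5, 6, 7, 8, 9, 10}
Verification via A' ∪ B': A' = {1, 3, 5, 6, 7, 8, 9}, B' = {1, 2, 3, 5, 6, 8, 10}
A' ∪ B' = {1, 2, 3, 5, 6, 7, 8, 9, 10} ✓

{1, 2, 3, 5, 6, 7, 8, 9, 10}


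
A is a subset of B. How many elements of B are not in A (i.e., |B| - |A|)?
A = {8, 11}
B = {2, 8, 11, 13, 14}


Set A = {8, 11}, |A| = 2
Set B = {2, 8, 11, 13, 14}, |B| = 5
Since A ⊆ B: B \ A = {2, 13, 14}
|B| - |A| = 5 - 2 = 3

3


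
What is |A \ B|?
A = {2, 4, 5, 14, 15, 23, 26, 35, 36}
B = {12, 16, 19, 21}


Set A = {2, 4, 5, 14, 15, 23, 26, 35, 36}
Set B = {12, 16, 19, 21}
A \ B = {2, 4, 5, 14, 15, 23, 26, 35, 36}
|A \ B| = 9

9


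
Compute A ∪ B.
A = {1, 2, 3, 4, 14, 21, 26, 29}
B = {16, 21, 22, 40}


Set A = {1, 2, 3, 4, 14, 21, 26, 29}
Set B = {16, 21, 22, 40}
A ∪ B includes all elements in either set.
Elements from A: {1, 2, 3, 4, 14, 21, 26, 29}
Elements from B not already included: {16, 22, 40}
A ∪ B = {1, 2, 3, 4, 14, 16, 21, 22, 26, 29, 40}

{1, 2, 3, 4, 14, 16, 21, 22, 26, 29, 40}


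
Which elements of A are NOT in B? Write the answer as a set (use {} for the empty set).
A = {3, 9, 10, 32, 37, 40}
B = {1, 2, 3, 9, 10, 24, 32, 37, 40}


Set A = {3, 9, 10, 32, 37, 40}
Set B = {1, 2, 3, 9, 10, 24, 32, 37, 40}
Check each element of A against B:
3 ∈ B, 9 ∈ B, 10 ∈ B, 32 ∈ B, 37 ∈ B, 40 ∈ B
Elements of A not in B: {}

{}


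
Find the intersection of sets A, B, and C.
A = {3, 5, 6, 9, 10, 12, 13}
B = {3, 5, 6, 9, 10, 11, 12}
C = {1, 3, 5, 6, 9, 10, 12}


Set A = {3, 5, 6, 9, 10, 12, 13}
Set B = {3, 5, 6, 9, 10, 11, 12}
Set C = {1, 3, 5, 6, 9, 10, 12}
First, A ∩ B = {3, 5, 6, 9, 10, 12}
Then, (A ∩ B) ∩ C = {3, 5, 6, 9, 10, 12}

{3, 5, 6, 9, 10, 12}


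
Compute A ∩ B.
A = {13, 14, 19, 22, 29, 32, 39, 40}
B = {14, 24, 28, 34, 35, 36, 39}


Set A = {13, 14, 19, 22, 29, 32, 39, 40}
Set B = {14, 24, 28, 34, 35, 36, 39}
A ∩ B includes only elements in both sets.
Check each element of A against B:
13 ✗, 14 ✓, 19 ✗, 22 ✗, 29 ✗, 32 ✗, 39 ✓, 40 ✗
A ∩ B = {14, 39}

{14, 39}


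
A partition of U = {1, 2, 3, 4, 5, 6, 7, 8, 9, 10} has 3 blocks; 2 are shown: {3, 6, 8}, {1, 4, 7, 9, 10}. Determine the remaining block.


U = {1, 2, 3, 4, 5, 6, 7, 8, 9, 10}
Shown blocks: {3, 6, 8}, {1, 4, 7, 9, 10}
A partition's blocks are pairwise disjoint and cover U, so the missing block = U \ (union of shown blocks).
Union of shown blocks: {1, 3, 4, 6, 7, 8, 9, 10}
Missing block = U \ (union) = {2, 5}

{2, 5}


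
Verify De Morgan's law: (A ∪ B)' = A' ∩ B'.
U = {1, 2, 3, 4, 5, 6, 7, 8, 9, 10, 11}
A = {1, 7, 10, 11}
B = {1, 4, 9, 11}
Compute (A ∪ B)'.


U = {1, 2, 3, 4, 5, 6, 7, 8, 9, 10, 11}
A = {1, 7, 10, 11}, B = {1, 4, 9, 11}
A ∪ B = {1, 4, 7, 9, 10, 11}
(A ∪ B)' = U \ (A ∪ B) = {2, 3, 5, 6, 8}
Verification via A' ∩ B': A' = {2, 3, 4, 5, 6, 8, 9}, B' = {2, 3, 5, 6, 7, 8, 10}
A' ∩ B' = {2, 3, 5, 6, 8} ✓

{2, 3, 5, 6, 8}


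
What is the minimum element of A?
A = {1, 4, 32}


Set A = {1, 4, 32}
Elements in ascending order: 1, 4, 32
The smallest element is 1.

1


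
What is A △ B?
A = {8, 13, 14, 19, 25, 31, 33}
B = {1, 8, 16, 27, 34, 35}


Set A = {8, 13, 14, 19, 25, 31, 33}
Set B = {1, 8, 16, 27, 34, 35}
A △ B = (A \ B) ∪ (B \ A)
Elements in A but not B: {13, 14, 19, 25, 31, 33}
Elements in B but not A: {1, 16, 27, 34, 35}
A △ B = {1, 13, 14, 16, 19, 25, 27, 31, 33, 34, 35}

{1, 13, 14, 16, 19, 25, 27, 31, 33, 34, 35}


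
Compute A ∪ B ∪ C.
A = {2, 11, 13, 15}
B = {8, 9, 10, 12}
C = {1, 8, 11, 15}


Set A = {2, 11, 13, 15}
Set B = {8, 9, 10, 12}
Set C = {1, 8, 11, 15}
First, A ∪ B = {2, 8, 9, 10, 11, 12, 13, 15}
Then, (A ∪ B) ∪ C = {1, 2, 8, 9, 10, 11, 12, 13, 15}

{1, 2, 8, 9, 10, 11, 12, 13, 15}


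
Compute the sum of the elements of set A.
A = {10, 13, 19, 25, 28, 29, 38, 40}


Set A = {10, 13, 19, 25, 28, 29, 38, 40}
Sum = 10 + 13 + 19 + 25 + 28 + 29 + 38 + 40 = 202

202


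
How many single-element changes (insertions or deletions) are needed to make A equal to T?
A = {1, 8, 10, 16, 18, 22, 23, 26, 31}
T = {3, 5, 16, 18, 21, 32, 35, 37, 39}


Set A = {1, 8, 10, 16, 18, 22, 23, 26, 31}
Set T = {3, 5, 16, 18, 21, 32, 35, 37, 39}
Elements to remove from A (in A, not in T): {1, 8, 10, 22, 23, 26, 31} → 7 removals
Elements to add to A (in T, not in A): {3, 5, 21, 32, 35, 37, 39} → 7 additions
Total edits = 7 + 7 = 14

14


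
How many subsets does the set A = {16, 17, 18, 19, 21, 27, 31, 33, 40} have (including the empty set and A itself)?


Set A = {16, 17, 18, 19, 21, 27, 31, 33, 40}
|A| = 9
The power set P(A) contains all subsets of A.
|P(A)| = 2^|A| = 2^9 = 512

512


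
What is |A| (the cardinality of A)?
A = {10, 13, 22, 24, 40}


Set A = {10, 13, 22, 24, 40}
Listing elements: 10, 13, 22, 24, 40
Counting: 5 elements
|A| = 5

5


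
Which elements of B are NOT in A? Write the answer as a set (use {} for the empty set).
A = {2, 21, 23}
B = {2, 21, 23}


Set A = {2, 21, 23}
Set B = {2, 21, 23}
Check each element of B against A:
2 ∈ A, 21 ∈ A, 23 ∈ A
Elements of B not in A: {}

{}


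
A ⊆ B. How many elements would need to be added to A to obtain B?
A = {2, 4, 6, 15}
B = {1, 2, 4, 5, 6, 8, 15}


Set A = {2, 4, 6, 15}, |A| = 4
Set B = {1, 2, 4, 5, 6, 8, 15}, |B| = 7
Since A ⊆ B: B \ A = {1, 5, 8}
|B| - |A| = 7 - 4 = 3

3


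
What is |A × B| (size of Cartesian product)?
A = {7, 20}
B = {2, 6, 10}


Set A = {7, 20} has 2 elements.
Set B = {2, 6, 10} has 3 elements.
|A × B| = |A| × |B| = 2 × 3 = 6

6


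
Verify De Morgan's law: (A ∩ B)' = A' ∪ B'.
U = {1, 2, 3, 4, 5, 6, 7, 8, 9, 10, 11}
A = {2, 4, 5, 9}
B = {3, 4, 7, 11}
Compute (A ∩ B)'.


U = {1, 2, 3, 4, 5, 6, 7, 8, 9, 10, 11}
A = {2, 4, 5, 9}, B = {3, 4, 7, 11}
A ∩ B = {4}
(A ∩ B)' = U \ (A ∩ B) = {1, 2, 3, 5, 6, 7, 8, 9, 10, 11}
Verification via A' ∪ B': A' = {1, 3, 6, 7, 8, 10, 11}, B' = {1, 2, 5, 6, 8, 9, 10}
A' ∪ B' = {1, 2, 3, 5, 6, 7, 8, 9, 10, 11} ✓

{1, 2, 3, 5, 6, 7, 8, 9, 10, 11}


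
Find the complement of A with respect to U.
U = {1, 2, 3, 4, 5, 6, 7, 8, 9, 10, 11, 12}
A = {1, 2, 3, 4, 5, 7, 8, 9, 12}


Universal set U = {1, 2, 3, 4, 5, 6, 7, 8, 9, 10, 11, 12}
Set A = {1, 2, 3, 4, 5, 7, 8, 9, 12}
A' = U \ A = elements in U but not in A
Checking each element of U:
1 (in A, exclude), 2 (in A, exclude), 3 (in A, exclude), 4 (in A, exclude), 5 (in A, exclude), 6 (not in A, include), 7 (in A, exclude), 8 (in A, exclude), 9 (in A, exclude), 10 (not in A, include), 11 (not in A, include), 12 (in A, exclude)
A' = {6, 10, 11}

{6, 10, 11}


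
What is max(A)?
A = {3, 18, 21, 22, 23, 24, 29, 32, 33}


Set A = {3, 18, 21, 22, 23, 24, 29, 32, 33}
Elements in ascending order: 3, 18, 21, 22, 23, 24, 29, 32, 33
The largest element is 33.

33


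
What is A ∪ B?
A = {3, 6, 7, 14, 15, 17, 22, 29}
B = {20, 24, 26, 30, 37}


Set A = {3, 6, 7, 14, 15, 17, 22, 29}
Set B = {20, 24, 26, 30, 37}
A ∪ B includes all elements in either set.
Elements from A: {3, 6, 7, 14, 15, 17, 22, 29}
Elements from B not already included: {20, 24, 26, 30, 37}
A ∪ B = {3, 6, 7, 14, 15, 17, 20, 22, 24, 26, 29, 30, 37}

{3, 6, 7, 14, 15, 17, 20, 22, 24, 26, 29, 30, 37}


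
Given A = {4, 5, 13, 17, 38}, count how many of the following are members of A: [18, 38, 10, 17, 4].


Set A = {4, 5, 13, 17, 38}
Candidates: [18, 38, 10, 17, 4]
Check each candidate:
18 ∉ A, 38 ∈ A, 10 ∉ A, 17 ∈ A, 4 ∈ A
Count of candidates in A: 3

3


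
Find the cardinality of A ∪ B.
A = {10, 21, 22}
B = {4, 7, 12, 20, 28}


Set A = {10, 21, 22}, |A| = 3
Set B = {4, 7, 12, 20, 28}, |B| = 5
A ∩ B = {}, |A ∩ B| = 0
|A ∪ B| = |A| + |B| - |A ∩ B| = 3 + 5 - 0 = 8

8


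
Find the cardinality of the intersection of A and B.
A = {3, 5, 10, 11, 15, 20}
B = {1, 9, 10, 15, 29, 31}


Set A = {3, 5, 10, 11, 15, 20}
Set B = {1, 9, 10, 15, 29, 31}
A ∩ B = {10, 15}
|A ∩ B| = 2

2


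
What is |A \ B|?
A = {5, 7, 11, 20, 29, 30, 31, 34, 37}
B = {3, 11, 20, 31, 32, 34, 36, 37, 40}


Set A = {5, 7, 11, 20, 29, 30, 31, 34, 37}
Set B = {3, 11, 20, 31, 32, 34, 36, 37, 40}
A \ B = {5, 7, 29, 30}
|A \ B| = 4

4


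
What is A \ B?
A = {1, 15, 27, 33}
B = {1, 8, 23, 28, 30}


Set A = {1, 15, 27, 33}
Set B = {1, 8, 23, 28, 30}
A \ B includes elements in A that are not in B.
Check each element of A:
1 (in B, remove), 15 (not in B, keep), 27 (not in B, keep), 33 (not in B, keep)
A \ B = {15, 27, 33}

{15, 27, 33}


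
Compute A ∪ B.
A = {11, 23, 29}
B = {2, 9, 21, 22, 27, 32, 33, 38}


Set A = {11, 23, 29}
Set B = {2, 9, 21, 22, 27, 32, 33, 38}
A ∪ B includes all elements in either set.
Elements from A: {11, 23, 29}
Elements from B not already included: {2, 9, 21, 22, 27, 32, 33, 38}
A ∪ B = {2, 9, 11, 21, 22, 23, 27, 29, 32, 33, 38}

{2, 9, 11, 21, 22, 23, 27, 29, 32, 33, 38}


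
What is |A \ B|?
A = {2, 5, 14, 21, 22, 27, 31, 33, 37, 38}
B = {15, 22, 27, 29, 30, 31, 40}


Set A = {2, 5, 14, 21, 22, 27, 31, 33, 37, 38}
Set B = {15, 22, 27, 29, 30, 31, 40}
A \ B = {2, 5, 14, 21, 33, 37, 38}
|A \ B| = 7

7


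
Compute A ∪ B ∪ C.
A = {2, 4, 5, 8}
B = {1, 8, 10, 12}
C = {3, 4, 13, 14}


Set A = {2, 4, 5, 8}
Set B = {1, 8, 10, 12}
Set C = {3, 4, 13, 14}
First, A ∪ B = {1, 2, 4, 5, 8, 10, 12}
Then, (A ∪ B) ∪ C = {1, 2, 3, 4, 5, 8, 10, 12, 13, 14}

{1, 2, 3, 4, 5, 8, 10, 12, 13, 14}


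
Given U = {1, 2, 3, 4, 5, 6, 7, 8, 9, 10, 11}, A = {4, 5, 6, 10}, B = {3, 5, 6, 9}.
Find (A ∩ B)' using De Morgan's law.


U = {1, 2, 3, 4, 5, 6, 7, 8, 9, 10, 11}
A = {4, 5, 6, 10}, B = {3, 5, 6, 9}
A ∩ B = {5, 6}
(A ∩ B)' = U \ (A ∩ B) = {1, 2, 3, 4, 7, 8, 9, 10, 11}
Verification via A' ∪ B': A' = {1, 2, 3, 7, 8, 9, 11}, B' = {1, 2, 4, 7, 8, 10, 11}
A' ∪ B' = {1, 2, 3, 4, 7, 8, 9, 10, 11} ✓

{1, 2, 3, 4, 7, 8, 9, 10, 11}


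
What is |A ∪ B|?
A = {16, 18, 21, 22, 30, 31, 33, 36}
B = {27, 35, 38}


Set A = {16, 18, 21, 22, 30, 31, 33, 36}, |A| = 8
Set B = {27, 35, 38}, |B| = 3
A ∩ B = {}, |A ∩ B| = 0
|A ∪ B| = |A| + |B| - |A ∩ B| = 8 + 3 - 0 = 11

11


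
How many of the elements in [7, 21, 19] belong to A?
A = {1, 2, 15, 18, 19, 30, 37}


Set A = {1, 2, 15, 18, 19, 30, 37}
Candidates: [7, 21, 19]
Check each candidate:
7 ∉ A, 21 ∉ A, 19 ∈ A
Count of candidates in A: 1

1


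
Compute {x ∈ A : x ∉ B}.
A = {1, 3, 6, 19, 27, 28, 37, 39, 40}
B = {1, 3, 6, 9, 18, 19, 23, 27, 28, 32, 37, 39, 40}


Set A = {1, 3, 6, 19, 27, 28, 37, 39, 40}
Set B = {1, 3, 6, 9, 18, 19, 23, 27, 28, 32, 37, 39, 40}
Check each element of A against B:
1 ∈ B, 3 ∈ B, 6 ∈ B, 19 ∈ B, 27 ∈ B, 28 ∈ B, 37 ∈ B, 39 ∈ B, 40 ∈ B
Elements of A not in B: {}

{}


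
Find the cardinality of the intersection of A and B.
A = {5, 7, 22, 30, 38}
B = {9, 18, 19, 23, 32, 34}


Set A = {5, 7, 22, 30, 38}
Set B = {9, 18, 19, 23, 32, 34}
A ∩ B = {}
|A ∩ B| = 0

0


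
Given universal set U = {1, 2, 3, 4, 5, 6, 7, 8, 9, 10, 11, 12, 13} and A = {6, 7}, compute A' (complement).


Universal set U = {1, 2, 3, 4, 5, 6, 7, 8, 9, 10, 11, 12, 13}
Set A = {6, 7}
A' = U \ A = elements in U but not in A
Checking each element of U:
1 (not in A, include), 2 (not in A, include), 3 (not in A, include), 4 (not in A, include), 5 (not in A, include), 6 (in A, exclude), 7 (in A, exclude), 8 (not in A, include), 9 (not in A, include), 10 (not in A, include), 11 (not in A, include), 12 (not in A, include), 13 (not in A, include)
A' = {1, 2, 3, 4, 5, 8, 9, 10, 11, 12, 13}

{1, 2, 3, 4, 5, 8, 9, 10, 11, 12, 13}


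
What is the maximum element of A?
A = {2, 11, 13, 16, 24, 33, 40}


Set A = {2, 11, 13, 16, 24, 33, 40}
Elements in ascending order: 2, 11, 13, 16, 24, 33, 40
The largest element is 40.

40


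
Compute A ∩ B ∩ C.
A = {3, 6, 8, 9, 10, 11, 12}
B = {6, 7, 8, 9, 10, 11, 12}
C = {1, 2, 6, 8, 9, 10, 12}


Set A = {3, 6, 8, 9, 10, 11, 12}
Set B = {6, 7, 8, 9, 10, 11, 12}
Set C = {1, 2, 6, 8, 9, 10, 12}
First, A ∩ B = {6, 8, 9, 10, 11, 12}
Then, (A ∩ B) ∩ C = {6, 8, 9, 10, 12}

{6, 8, 9, 10, 12}


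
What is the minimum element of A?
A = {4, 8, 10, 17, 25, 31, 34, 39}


Set A = {4, 8, 10, 17, 25, 31, 34, 39}
Elements in ascending order: 4, 8, 10, 17, 25, 31, 34, 39
The smallest element is 4.

4


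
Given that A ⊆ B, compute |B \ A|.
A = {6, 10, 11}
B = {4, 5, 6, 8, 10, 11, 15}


Set A = {6, 10, 11}, |A| = 3
Set B = {4, 5, 6, 8, 10, 11, 15}, |B| = 7
Since A ⊆ B: B \ A = {4, 5, 8, 15}
|B| - |A| = 7 - 3 = 4

4


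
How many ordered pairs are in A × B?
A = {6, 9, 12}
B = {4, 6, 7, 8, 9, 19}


Set A = {6, 9, 12} has 3 elements.
Set B = {4, 6, 7, 8, 9, 19} has 6 elements.
|A × B| = |A| × |B| = 3 × 6 = 18

18


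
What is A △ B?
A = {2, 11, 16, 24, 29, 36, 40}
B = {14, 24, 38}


Set A = {2, 11, 16, 24, 29, 36, 40}
Set B = {14, 24, 38}
A △ B = (A \ B) ∪ (B \ A)
Elements in A but not B: {2, 11, 16, 29, 36, 40}
Elements in B but not A: {14, 38}
A △ B = {2, 11, 14, 16, 29, 36, 38, 40}

{2, 11, 14, 16, 29, 36, 38, 40}


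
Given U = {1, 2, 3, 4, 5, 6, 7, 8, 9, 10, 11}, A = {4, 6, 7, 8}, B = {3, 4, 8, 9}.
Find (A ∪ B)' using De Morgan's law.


U = {1, 2, 3, 4, 5, 6, 7, 8, 9, 10, 11}
A = {4, 6, 7, 8}, B = {3, 4, 8, 9}
A ∪ B = {3, 4, 6, 7, 8, 9}
(A ∪ B)' = U \ (A ∪ B) = {1, 2, 5, 10, 11}
Verification via A' ∩ B': A' = {1, 2, 3, 5, 9, 10, 11}, B' = {1, 2, 5, 6, 7, 10, 11}
A' ∩ B' = {1, 2, 5, 10, 11} ✓

{1, 2, 5, 10, 11}


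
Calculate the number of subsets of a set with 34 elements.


The set has 34 elements.
The power set contains all possible subsets.
|P(A)| = 2^|A| = 2^34 = 17179869184

17179869184


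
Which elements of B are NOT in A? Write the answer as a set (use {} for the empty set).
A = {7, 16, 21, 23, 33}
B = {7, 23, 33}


Set A = {7, 16, 21, 23, 33}
Set B = {7, 23, 33}
Check each element of B against A:
7 ∈ A, 23 ∈ A, 33 ∈ A
Elements of B not in A: {}

{}


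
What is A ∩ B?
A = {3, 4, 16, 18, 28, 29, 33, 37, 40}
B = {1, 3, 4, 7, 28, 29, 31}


Set A = {3, 4, 16, 18, 28, 29, 33, 37, 40}
Set B = {1, 3, 4, 7, 28, 29, 31}
A ∩ B includes only elements in both sets.
Check each element of A against B:
3 ✓, 4 ✓, 16 ✗, 18 ✗, 28 ✓, 29 ✓, 33 ✗, 37 ✗, 40 ✗
A ∩ B = {3, 4, 28, 29}

{3, 4, 28, 29}


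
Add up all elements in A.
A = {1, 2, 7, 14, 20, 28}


Set A = {1, 2, 7, 14, 20, 28}
Sum = 1 + 2 + 7 + 14 + 20 + 28 = 72

72


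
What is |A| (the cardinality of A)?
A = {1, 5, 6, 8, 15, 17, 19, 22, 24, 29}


Set A = {1, 5, 6, 8, 15, 17, 19, 22, 24, 29}
Listing elements: 1, 5, 6, 8, 15, 17, 19, 22, 24, 29
Counting: 10 elements
|A| = 10

10


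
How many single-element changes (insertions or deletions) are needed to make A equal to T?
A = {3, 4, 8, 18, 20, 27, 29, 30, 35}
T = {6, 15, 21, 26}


Set A = {3, 4, 8, 18, 20, 27, 29, 30, 35}
Set T = {6, 15, 21, 26}
Elements to remove from A (in A, not in T): {3, 4, 8, 18, 20, 27, 29, 30, 35} → 9 removals
Elements to add to A (in T, not in A): {6, 15, 21, 26} → 4 additions
Total edits = 9 + 4 = 13

13


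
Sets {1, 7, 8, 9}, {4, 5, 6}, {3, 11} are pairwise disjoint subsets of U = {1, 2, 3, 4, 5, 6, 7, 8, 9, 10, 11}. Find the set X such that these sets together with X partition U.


U = {1, 2, 3, 4, 5, 6, 7, 8, 9, 10, 11}
Shown blocks: {1, 7, 8, 9}, {4, 5, 6}, {3, 11}
A partition's blocks are pairwise disjoint and cover U, so the missing block = U \ (union of shown blocks).
Union of shown blocks: {1, 3, 4, 5, 6, 7, 8, 9, 11}
Missing block = U \ (union) = {2, 10}

{2, 10}


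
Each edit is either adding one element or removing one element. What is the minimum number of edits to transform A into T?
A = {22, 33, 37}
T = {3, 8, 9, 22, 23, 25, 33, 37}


Set A = {22, 33, 37}
Set T = {3, 8, 9, 22, 23, 25, 33, 37}
Elements to remove from A (in A, not in T): {} → 0 removals
Elements to add to A (in T, not in A): {3, 8, 9, 23, 25} → 5 additions
Total edits = 0 + 5 = 5

5


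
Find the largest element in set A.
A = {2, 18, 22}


Set A = {2, 18, 22}
Elements in ascending order: 2, 18, 22
The largest element is 22.

22


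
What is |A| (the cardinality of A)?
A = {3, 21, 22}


Set A = {3, 21, 22}
Listing elements: 3, 21, 22
Counting: 3 elements
|A| = 3

3


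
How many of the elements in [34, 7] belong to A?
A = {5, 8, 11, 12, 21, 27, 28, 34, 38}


Set A = {5, 8, 11, 12, 21, 27, 28, 34, 38}
Candidates: [34, 7]
Check each candidate:
34 ∈ A, 7 ∉ A
Count of candidates in A: 1

1


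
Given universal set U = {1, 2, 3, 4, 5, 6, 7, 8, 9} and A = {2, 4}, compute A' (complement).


Universal set U = {1, 2, 3, 4, 5, 6, 7, 8, 9}
Set A = {2, 4}
A' = U \ A = elements in U but not in A
Checking each element of U:
1 (not in A, include), 2 (in A, exclude), 3 (not in A, include), 4 (in A, exclude), 5 (not in A, include), 6 (not in A, include), 7 (not in A, include), 8 (not in A, include), 9 (not in A, include)
A' = {1, 3, 5, 6, 7, 8, 9}

{1, 3, 5, 6, 7, 8, 9}


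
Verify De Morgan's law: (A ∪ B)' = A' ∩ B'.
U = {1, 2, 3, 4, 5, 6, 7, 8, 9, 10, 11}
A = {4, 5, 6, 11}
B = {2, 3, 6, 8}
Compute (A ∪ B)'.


U = {1, 2, 3, 4, 5, 6, 7, 8, 9, 10, 11}
A = {4, 5, 6, 11}, B = {2, 3, 6, 8}
A ∪ B = {2, 3, 4, 5, 6, 8, 11}
(A ∪ B)' = U \ (A ∪ B) = {1, 7, 9, 10}
Verification via A' ∩ B': A' = {1, 2, 3, 7, 8, 9, 10}, B' = {1, 4, 5, 7, 9, 10, 11}
A' ∩ B' = {1, 7, 9, 10} ✓

{1, 7, 9, 10}


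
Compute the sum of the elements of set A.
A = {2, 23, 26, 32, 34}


Set A = {2, 23, 26, 32, 34}
Sum = 2 + 23 + 26 + 32 + 34 = 117

117


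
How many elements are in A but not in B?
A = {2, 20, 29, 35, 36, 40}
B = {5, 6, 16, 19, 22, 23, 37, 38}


Set A = {2, 20, 29, 35, 36, 40}
Set B = {5, 6, 16, 19, 22, 23, 37, 38}
A \ B = {2, 20, 29, 35, 36, 40}
|A \ B| = 6

6


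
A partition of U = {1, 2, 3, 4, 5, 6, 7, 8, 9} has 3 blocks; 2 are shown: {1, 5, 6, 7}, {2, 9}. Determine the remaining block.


U = {1, 2, 3, 4, 5, 6, 7, 8, 9}
Shown blocks: {1, 5, 6, 7}, {2, 9}
A partition's blocks are pairwise disjoint and cover U, so the missing block = U \ (union of shown blocks).
Union of shown blocks: {1, 2, 5, 6, 7, 9}
Missing block = U \ (union) = {3, 4, 8}

{3, 4, 8}


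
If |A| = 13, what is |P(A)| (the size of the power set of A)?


The set has 13 elements.
The power set contains all possible subsets.
|P(A)| = 2^|A| = 2^13 = 8192

8192


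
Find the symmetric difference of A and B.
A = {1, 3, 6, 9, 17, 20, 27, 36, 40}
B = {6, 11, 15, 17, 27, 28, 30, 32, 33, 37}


Set A = {1, 3, 6, 9, 17, 20, 27, 36, 40}
Set B = {6, 11, 15, 17, 27, 28, 30, 32, 33, 37}
A △ B = (A \ B) ∪ (B \ A)
Elements in A but not B: {1, 3, 9, 20, 36, 40}
Elements in B but not A: {11, 15, 28, 30, 32, 33, 37}
A △ B = {1, 3, 9, 11, 15, 20, 28, 30, 32, 33, 36, 37, 40}

{1, 3, 9, 11, 15, 20, 28, 30, 32, 33, 36, 37, 40}


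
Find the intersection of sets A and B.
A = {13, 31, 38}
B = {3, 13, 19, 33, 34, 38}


Set A = {13, 31, 38}
Set B = {3, 13, 19, 33, 34, 38}
A ∩ B includes only elements in both sets.
Check each element of A against B:
13 ✓, 31 ✗, 38 ✓
A ∩ B = {13, 38}

{13, 38}


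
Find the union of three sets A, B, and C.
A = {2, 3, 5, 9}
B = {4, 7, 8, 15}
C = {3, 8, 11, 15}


Set A = {2, 3, 5, 9}
Set B = {4, 7, 8, 15}
Set C = {3, 8, 11, 15}
First, A ∪ B = {2, 3, 4, 5, 7, 8, 9, 15}
Then, (A ∪ B) ∪ C = {2, 3, 4, 5, 7, 8, 9, 11, 15}

{2, 3, 4, 5, 7, 8, 9, 11, 15}


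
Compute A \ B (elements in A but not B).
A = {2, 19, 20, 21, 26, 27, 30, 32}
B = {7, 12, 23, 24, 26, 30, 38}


Set A = {2, 19, 20, 21, 26, 27, 30, 32}
Set B = {7, 12, 23, 24, 26, 30, 38}
A \ B includes elements in A that are not in B.
Check each element of A:
2 (not in B, keep), 19 (not in B, keep), 20 (not in B, keep), 21 (not in B, keep), 26 (in B, remove), 27 (not in B, keep), 30 (in B, remove), 32 (not in B, keep)
A \ B = {2, 19, 20, 21, 27, 32}

{2, 19, 20, 21, 27, 32}


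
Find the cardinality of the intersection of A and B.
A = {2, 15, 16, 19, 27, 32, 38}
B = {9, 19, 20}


Set A = {2, 15, 16, 19, 27, 32, 38}
Set B = {9, 19, 20}
A ∩ B = {19}
|A ∩ B| = 1

1


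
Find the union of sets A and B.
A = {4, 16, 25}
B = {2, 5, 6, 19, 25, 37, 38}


Set A = {4, 16, 25}
Set B = {2, 5, 6, 19, 25, 37, 38}
A ∪ B includes all elements in either set.
Elements from A: {4, 16, 25}
Elements from B not already included: {2, 5, 6, 19, 37, 38}
A ∪ B = {2, 4, 5, 6, 16, 19, 25, 37, 38}

{2, 4, 5, 6, 16, 19, 25, 37, 38}


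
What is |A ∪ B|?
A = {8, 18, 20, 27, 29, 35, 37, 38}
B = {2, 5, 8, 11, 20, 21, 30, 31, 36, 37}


Set A = {8, 18, 20, 27, 29, 35, 37, 38}, |A| = 8
Set B = {2, 5, 8, 11, 20, 21, 30, 31, 36, 37}, |B| = 10
A ∩ B = {8, 20, 37}, |A ∩ B| = 3
|A ∪ B| = |A| + |B| - |A ∩ B| = 8 + 10 - 3 = 15

15


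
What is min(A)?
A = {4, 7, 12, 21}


Set A = {4, 7, 12, 21}
Elements in ascending order: 4, 7, 12, 21
The smallest element is 4.

4


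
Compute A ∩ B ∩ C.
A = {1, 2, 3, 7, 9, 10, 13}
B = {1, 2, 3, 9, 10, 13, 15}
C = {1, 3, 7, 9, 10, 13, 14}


Set A = {1, 2, 3, 7, 9, 10, 13}
Set B = {1, 2, 3, 9, 10, 13, 15}
Set C = {1, 3, 7, 9, 10, 13, 14}
First, A ∩ B = {1, 2, 3, 9, 10, 13}
Then, (A ∩ B) ∩ C = {1, 3, 9, 10, 13}

{1, 3, 9, 10, 13}


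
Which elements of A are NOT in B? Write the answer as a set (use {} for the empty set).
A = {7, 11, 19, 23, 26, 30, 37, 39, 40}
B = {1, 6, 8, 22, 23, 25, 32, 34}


Set A = {7, 11, 19, 23, 26, 30, 37, 39, 40}
Set B = {1, 6, 8, 22, 23, 25, 32, 34}
Check each element of A against B:
7 ∉ B (include), 11 ∉ B (include), 19 ∉ B (include), 23 ∈ B, 26 ∉ B (include), 30 ∉ B (include), 37 ∉ B (include), 39 ∉ B (include), 40 ∉ B (include)
Elements of A not in B: {7, 11, 19, 26, 30, 37, 39, 40}

{7, 11, 19, 26, 30, 37, 39, 40}


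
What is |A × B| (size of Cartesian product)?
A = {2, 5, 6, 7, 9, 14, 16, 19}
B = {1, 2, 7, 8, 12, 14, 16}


Set A = {2, 5, 6, 7, 9, 14, 16, 19} has 8 elements.
Set B = {1, 2, 7, 8, 12, 14, 16} has 7 elements.
|A × B| = |A| × |B| = 8 × 7 = 56

56


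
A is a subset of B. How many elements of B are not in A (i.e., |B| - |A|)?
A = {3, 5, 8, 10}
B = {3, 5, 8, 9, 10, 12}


Set A = {3, 5, 8, 10}, |A| = 4
Set B = {3, 5, 8, 9, 10, 12}, |B| = 6
Since A ⊆ B: B \ A = {9, 12}
|B| - |A| = 6 - 4 = 2

2


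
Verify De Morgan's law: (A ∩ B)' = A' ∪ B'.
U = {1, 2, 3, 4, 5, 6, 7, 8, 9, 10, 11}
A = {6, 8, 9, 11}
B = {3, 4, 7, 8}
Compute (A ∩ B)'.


U = {1, 2, 3, 4, 5, 6, 7, 8, 9, 10, 11}
A = {6, 8, 9, 11}, B = {3, 4, 7, 8}
A ∩ B = {8}
(A ∩ B)' = U \ (A ∩ B) = {1, 2, 3, 4, 5, 6, 7, 9, 10, 11}
Verification via A' ∪ B': A' = {1, 2, 3, 4, 5, 7, 10}, B' = {1, 2, 5, 6, 9, 10, 11}
A' ∪ B' = {1, 2, 3, 4, 5, 6, 7, 9, 10, 11} ✓

{1, 2, 3, 4, 5, 6, 7, 9, 10, 11}


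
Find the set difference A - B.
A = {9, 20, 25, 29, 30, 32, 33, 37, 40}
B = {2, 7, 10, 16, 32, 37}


Set A = {9, 20, 25, 29, 30, 32, 33, 37, 40}
Set B = {2, 7, 10, 16, 32, 37}
A \ B includes elements in A that are not in B.
Check each element of A:
9 (not in B, keep), 20 (not in B, keep), 25 (not in B, keep), 29 (not in B, keep), 30 (not in B, keep), 32 (in B, remove), 33 (not in B, keep), 37 (in B, remove), 40 (not in B, keep)
A \ B = {9, 20, 25, 29, 30, 33, 40}

{9, 20, 25, 29, 30, 33, 40}


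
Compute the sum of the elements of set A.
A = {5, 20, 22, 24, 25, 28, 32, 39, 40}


Set A = {5, 20, 22, 24, 25, 28, 32, 39, 40}
Sum = 5 + 20 + 22 + 24 + 25 + 28 + 32 + 39 + 40 = 235

235


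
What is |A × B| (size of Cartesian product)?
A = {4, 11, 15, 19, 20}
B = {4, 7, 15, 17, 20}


Set A = {4, 11, 15, 19, 20} has 5 elements.
Set B = {4, 7, 15, 17, 20} has 5 elements.
|A × B| = |A| × |B| = 5 × 5 = 25

25


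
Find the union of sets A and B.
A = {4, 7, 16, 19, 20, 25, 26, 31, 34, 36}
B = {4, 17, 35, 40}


Set A = {4, 7, 16, 19, 20, 25, 26, 31, 34, 36}
Set B = {4, 17, 35, 40}
A ∪ B includes all elements in either set.
Elements from A: {4, 7, 16, 19, 20, 25, 26, 31, 34, 36}
Elements from B not already included: {17, 35, 40}
A ∪ B = {4, 7, 16, 17, 19, 20, 25, 26, 31, 34, 35, 36, 40}

{4, 7, 16, 17, 19, 20, 25, 26, 31, 34, 35, 36, 40}


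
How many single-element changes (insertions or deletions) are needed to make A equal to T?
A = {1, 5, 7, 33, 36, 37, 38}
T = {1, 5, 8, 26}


Set A = {1, 5, 7, 33, 36, 37, 38}
Set T = {1, 5, 8, 26}
Elements to remove from A (in A, not in T): {7, 33, 36, 37, 38} → 5 removals
Elements to add to A (in T, not in A): {8, 26} → 2 additions
Total edits = 5 + 2 = 7

7


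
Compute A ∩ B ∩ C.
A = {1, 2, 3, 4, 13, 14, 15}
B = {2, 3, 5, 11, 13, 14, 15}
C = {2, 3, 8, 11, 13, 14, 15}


Set A = {1, 2, 3, 4, 13, 14, 15}
Set B = {2, 3, 5, 11, 13, 14, 15}
Set C = {2, 3, 8, 11, 13, 14, 15}
First, A ∩ B = {2, 3, 13, 14, 15}
Then, (A ∩ B) ∩ C = {2, 3, 13, 14, 15}

{2, 3, 13, 14, 15}


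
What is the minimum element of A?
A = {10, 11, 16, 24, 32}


Set A = {10, 11, 16, 24, 32}
Elements in ascending order: 10, 11, 16, 24, 32
The smallest element is 10.

10


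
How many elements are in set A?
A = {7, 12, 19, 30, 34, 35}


Set A = {7, 12, 19, 30, 34, 35}
Listing elements: 7, 12, 19, 30, 34, 35
Counting: 6 elements
|A| = 6

6


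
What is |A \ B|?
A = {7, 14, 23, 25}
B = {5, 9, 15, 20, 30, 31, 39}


Set A = {7, 14, 23, 25}
Set B = {5, 9, 15, 20, 30, 31, 39}
A \ B = {7, 14, 23, 25}
|A \ B| = 4

4


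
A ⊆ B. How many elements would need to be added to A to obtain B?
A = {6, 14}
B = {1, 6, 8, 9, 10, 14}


Set A = {6, 14}, |A| = 2
Set B = {1, 6, 8, 9, 10, 14}, |B| = 6
Since A ⊆ B: B \ A = {1, 8, 9, 10}
|B| - |A| = 6 - 2 = 4

4


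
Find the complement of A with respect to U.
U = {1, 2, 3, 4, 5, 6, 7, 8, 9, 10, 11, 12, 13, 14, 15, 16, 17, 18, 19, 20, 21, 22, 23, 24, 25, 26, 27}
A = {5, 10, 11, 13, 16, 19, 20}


Universal set U = {1, 2, 3, 4, 5, 6, 7, 8, 9, 10, 11, 12, 13, 14, 15, 16, 17, 18, 19, 20, 21, 22, 23, 24, 25, 26, 27}
Set A = {5, 10, 11, 13, 16, 19, 20}
A' = U \ A = elements in U but not in A
Checking each element of U:
1 (not in A, include), 2 (not in A, include), 3 (not in A, include), 4 (not in A, include), 5 (in A, exclude), 6 (not in A, include), 7 (not in A, include), 8 (not in A, include), 9 (not in A, include), 10 (in A, exclude), 11 (in A, exclude), 12 (not in A, include), 13 (in A, exclude), 14 (not in A, include), 15 (not in A, include), 16 (in A, exclude), 17 (not in A, include), 18 (not in A, include), 19 (in A, exclude), 20 (in A, exclude), 21 (not in A, include), 22 (not in A, include), 23 (not in A, include), 24 (not in A, include), 25 (not in A, include), 26 (not in A, include), 27 (not in A, include)
A' = {1, 2, 3, 4, 6, 7, 8, 9, 12, 14, 15, 17, 18, 21, 22, 23, 24, 25, 26, 27}

{1, 2, 3, 4, 6, 7, 8, 9, 12, 14, 15, 17, 18, 21, 22, 23, 24, 25, 26, 27}


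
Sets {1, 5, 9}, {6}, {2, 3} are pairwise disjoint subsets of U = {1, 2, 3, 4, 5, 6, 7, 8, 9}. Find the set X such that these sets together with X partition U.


U = {1, 2, 3, 4, 5, 6, 7, 8, 9}
Shown blocks: {1, 5, 9}, {6}, {2, 3}
A partition's blocks are pairwise disjoint and cover U, so the missing block = U \ (union of shown blocks).
Union of shown blocks: {1, 2, 3, 5, 6, 9}
Missing block = U \ (union) = {4, 7, 8}

{4, 7, 8}


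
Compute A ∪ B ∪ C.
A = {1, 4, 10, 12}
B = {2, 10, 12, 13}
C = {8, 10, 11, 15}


Set A = {1, 4, 10, 12}
Set B = {2, 10, 12, 13}
Set C = {8, 10, 11, 15}
First, A ∪ B = {1, 2, 4, 10, 12, 13}
Then, (A ∪ B) ∪ C = {1, 2, 4, 8, 10, 11, 12, 13, 15}

{1, 2, 4, 8, 10, 11, 12, 13, 15}


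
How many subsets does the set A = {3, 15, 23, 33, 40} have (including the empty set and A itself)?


Set A = {3, 15, 23, 33, 40}
|A| = 5
The power set P(A) contains all subsets of A.
|P(A)| = 2^|A| = 2^5 = 32

32


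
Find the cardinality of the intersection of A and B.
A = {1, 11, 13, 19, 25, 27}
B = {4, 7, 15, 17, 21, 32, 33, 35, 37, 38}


Set A = {1, 11, 13, 19, 25, 27}
Set B = {4, 7, 15, 17, 21, 32, 33, 35, 37, 38}
A ∩ B = {}
|A ∩ B| = 0

0


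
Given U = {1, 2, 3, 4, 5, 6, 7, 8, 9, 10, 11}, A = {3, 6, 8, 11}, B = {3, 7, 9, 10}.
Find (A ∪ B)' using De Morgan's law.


U = {1, 2, 3, 4, 5, 6, 7, 8, 9, 10, 11}
A = {3, 6, 8, 11}, B = {3, 7, 9, 10}
A ∪ B = {3, 6, 7, 8, 9, 10, 11}
(A ∪ B)' = U \ (A ∪ B) = {1, 2, 4, 5}
Verification via A' ∩ B': A' = {1, 2, 4, 5, 7, 9, 10}, B' = {1, 2, 4, 5, 6, 8, 11}
A' ∩ B' = {1, 2, 4, 5} ✓

{1, 2, 4, 5}


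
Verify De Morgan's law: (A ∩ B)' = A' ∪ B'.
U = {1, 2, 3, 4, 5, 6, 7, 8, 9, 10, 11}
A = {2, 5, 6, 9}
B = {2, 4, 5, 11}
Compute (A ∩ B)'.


U = {1, 2, 3, 4, 5, 6, 7, 8, 9, 10, 11}
A = {2, 5, 6, 9}, B = {2, 4, 5, 11}
A ∩ B = {2, 5}
(A ∩ B)' = U \ (A ∩ B) = {1, 3, 4, 6, 7, 8, 9, 10, 11}
Verification via A' ∪ B': A' = {1, 3, 4, 7, 8, 10, 11}, B' = {1, 3, 6, 7, 8, 9, 10}
A' ∪ B' = {1, 3, 4, 6, 7, 8, 9, 10, 11} ✓

{1, 3, 4, 6, 7, 8, 9, 10, 11}


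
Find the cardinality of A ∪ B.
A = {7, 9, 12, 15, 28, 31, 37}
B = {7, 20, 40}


Set A = {7, 9, 12, 15, 28, 31, 37}, |A| = 7
Set B = {7, 20, 40}, |B| = 3
A ∩ B = {7}, |A ∩ B| = 1
|A ∪ B| = |A| + |B| - |A ∩ B| = 7 + 3 - 1 = 9

9


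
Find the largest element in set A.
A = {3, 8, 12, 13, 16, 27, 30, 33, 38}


Set A = {3, 8, 12, 13, 16, 27, 30, 33, 38}
Elements in ascending order: 3, 8, 12, 13, 16, 27, 30, 33, 38
The largest element is 38.

38


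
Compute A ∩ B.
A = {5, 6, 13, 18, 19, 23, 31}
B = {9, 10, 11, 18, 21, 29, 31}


Set A = {5, 6, 13, 18, 19, 23, 31}
Set B = {9, 10, 11, 18, 21, 29, 31}
A ∩ B includes only elements in both sets.
Check each element of A against B:
5 ✗, 6 ✗, 13 ✗, 18 ✓, 19 ✗, 23 ✗, 31 ✓
A ∩ B = {18, 31}

{18, 31}


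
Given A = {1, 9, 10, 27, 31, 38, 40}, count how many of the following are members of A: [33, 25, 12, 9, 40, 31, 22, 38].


Set A = {1, 9, 10, 27, 31, 38, 40}
Candidates: [33, 25, 12, 9, 40, 31, 22, 38]
Check each candidate:
33 ∉ A, 25 ∉ A, 12 ∉ A, 9 ∈ A, 40 ∈ A, 31 ∈ A, 22 ∉ A, 38 ∈ A
Count of candidates in A: 4

4


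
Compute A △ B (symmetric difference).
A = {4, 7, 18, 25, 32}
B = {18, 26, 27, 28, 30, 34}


Set A = {4, 7, 18, 25, 32}
Set B = {18, 26, 27, 28, 30, 34}
A △ B = (A \ B) ∪ (B \ A)
Elements in A but not B: {4, 7, 25, 32}
Elements in B but not A: {26, 27, 28, 30, 34}
A △ B = {4, 7, 25, 26, 27, 28, 30, 32, 34}

{4, 7, 25, 26, 27, 28, 30, 32, 34}


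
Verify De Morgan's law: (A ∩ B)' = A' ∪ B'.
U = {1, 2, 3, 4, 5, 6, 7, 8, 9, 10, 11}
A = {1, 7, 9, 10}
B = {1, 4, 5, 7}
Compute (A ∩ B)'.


U = {1, 2, 3, 4, 5, 6, 7, 8, 9, 10, 11}
A = {1, 7, 9, 10}, B = {1, 4, 5, 7}
A ∩ B = {1, 7}
(A ∩ B)' = U \ (A ∩ B) = {2, 3, 4, 5, 6, 8, 9, 10, 11}
Verification via A' ∪ B': A' = {2, 3, 4, 5, 6, 8, 11}, B' = {2, 3, 6, 8, 9, 10, 11}
A' ∪ B' = {2, 3, 4, 5, 6, 8, 9, 10, 11} ✓

{2, 3, 4, 5, 6, 8, 9, 10, 11}


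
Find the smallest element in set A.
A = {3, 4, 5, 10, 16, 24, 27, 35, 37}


Set A = {3, 4, 5, 10, 16, 24, 27, 35, 37}
Elements in ascending order: 3, 4, 5, 10, 16, 24, 27, 35, 37
The smallest element is 3.

3


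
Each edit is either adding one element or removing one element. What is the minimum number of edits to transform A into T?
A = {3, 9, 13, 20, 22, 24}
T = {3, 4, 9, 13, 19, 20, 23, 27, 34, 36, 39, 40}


Set A = {3, 9, 13, 20, 22, 24}
Set T = {3, 4, 9, 13, 19, 20, 23, 27, 34, 36, 39, 40}
Elements to remove from A (in A, not in T): {22, 24} → 2 removals
Elements to add to A (in T, not in A): {4, 19, 23, 27, 34, 36, 39, 40} → 8 additions
Total edits = 2 + 8 = 10

10


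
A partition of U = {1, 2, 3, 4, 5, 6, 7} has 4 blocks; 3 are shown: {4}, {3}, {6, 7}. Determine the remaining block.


U = {1, 2, 3, 4, 5, 6, 7}
Shown blocks: {4}, {3}, {6, 7}
A partition's blocks are pairwise disjoint and cover U, so the missing block = U \ (union of shown blocks).
Union of shown blocks: {3, 4, 6, 7}
Missing block = U \ (union) = {1, 2, 5}

{1, 2, 5}


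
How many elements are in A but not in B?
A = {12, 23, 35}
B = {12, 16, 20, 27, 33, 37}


Set A = {12, 23, 35}
Set B = {12, 16, 20, 27, 33, 37}
A \ B = {23, 35}
|A \ B| = 2

2


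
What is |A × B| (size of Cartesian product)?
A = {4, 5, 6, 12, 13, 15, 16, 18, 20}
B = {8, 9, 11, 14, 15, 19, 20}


Set A = {4, 5, 6, 12, 13, 15, 16, 18, 20} has 9 elements.
Set B = {8, 9, 11, 14, 15, 19, 20} has 7 elements.
|A × B| = |A| × |B| = 9 × 7 = 63

63


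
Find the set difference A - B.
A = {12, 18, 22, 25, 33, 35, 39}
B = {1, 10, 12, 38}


Set A = {12, 18, 22, 25, 33, 35, 39}
Set B = {1, 10, 12, 38}
A \ B includes elements in A that are not in B.
Check each element of A:
12 (in B, remove), 18 (not in B, keep), 22 (not in B, keep), 25 (not in B, keep), 33 (not in B, keep), 35 (not in B, keep), 39 (not in B, keep)
A \ B = {18, 22, 25, 33, 35, 39}

{18, 22, 25, 33, 35, 39}


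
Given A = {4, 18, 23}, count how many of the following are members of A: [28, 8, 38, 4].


Set A = {4, 18, 23}
Candidates: [28, 8, 38, 4]
Check each candidate:
28 ∉ A, 8 ∉ A, 38 ∉ A, 4 ∈ A
Count of candidates in A: 1

1


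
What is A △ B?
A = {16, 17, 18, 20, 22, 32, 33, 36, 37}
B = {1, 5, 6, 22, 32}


Set A = {16, 17, 18, 20, 22, 32, 33, 36, 37}
Set B = {1, 5, 6, 22, 32}
A △ B = (A \ B) ∪ (B \ A)
Elements in A but not B: {16, 17, 18, 20, 33, 36, 37}
Elements in B but not A: {1, 5, 6}
A △ B = {1, 5, 6, 16, 17, 18, 20, 33, 36, 37}

{1, 5, 6, 16, 17, 18, 20, 33, 36, 37}


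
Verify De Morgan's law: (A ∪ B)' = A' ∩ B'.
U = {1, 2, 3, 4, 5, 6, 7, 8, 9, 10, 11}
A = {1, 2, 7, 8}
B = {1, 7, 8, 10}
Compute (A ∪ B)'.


U = {1, 2, 3, 4, 5, 6, 7, 8, 9, 10, 11}
A = {1, 2, 7, 8}, B = {1, 7, 8, 10}
A ∪ B = {1, 2, 7, 8, 10}
(A ∪ B)' = U \ (A ∪ B) = {3, 4, 5, 6, 9, 11}
Verification via A' ∩ B': A' = {3, 4, 5, 6, 9, 10, 11}, B' = {2, 3, 4, 5, 6, 9, 11}
A' ∩ B' = {3, 4, 5, 6, 9, 11} ✓

{3, 4, 5, 6, 9, 11}


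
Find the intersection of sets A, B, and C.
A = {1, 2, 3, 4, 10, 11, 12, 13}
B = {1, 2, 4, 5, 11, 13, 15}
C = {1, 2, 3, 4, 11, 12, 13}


Set A = {1, 2, 3, 4, 10, 11, 12, 13}
Set B = {1, 2, 4, 5, 11, 13, 15}
Set C = {1, 2, 3, 4, 11, 12, 13}
First, A ∩ B = {1, 2, 4, 11, 13}
Then, (A ∩ B) ∩ C = {1, 2, 4, 11, 13}

{1, 2, 4, 11, 13}


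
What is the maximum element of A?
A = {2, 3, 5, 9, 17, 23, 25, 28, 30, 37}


Set A = {2, 3, 5, 9, 17, 23, 25, 28, 30, 37}
Elements in ascending order: 2, 3, 5, 9, 17, 23, 25, 28, 30, 37
The largest element is 37.

37


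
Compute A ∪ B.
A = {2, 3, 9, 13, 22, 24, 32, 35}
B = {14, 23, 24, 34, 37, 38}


Set A = {2, 3, 9, 13, 22, 24, 32, 35}
Set B = {14, 23, 24, 34, 37, 38}
A ∪ B includes all elements in either set.
Elements from A: {2, 3, 9, 13, 22, 24, 32, 35}
Elements from B not already included: {14, 23, 34, 37, 38}
A ∪ B = {2, 3, 9, 13, 14, 22, 23, 24, 32, 34, 35, 37, 38}

{2, 3, 9, 13, 14, 22, 23, 24, 32, 34, 35, 37, 38}


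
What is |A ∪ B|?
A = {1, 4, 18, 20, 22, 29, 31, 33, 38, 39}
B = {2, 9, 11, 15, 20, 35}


Set A = {1, 4, 18, 20, 22, 29, 31, 33, 38, 39}, |A| = 10
Set B = {2, 9, 11, 15, 20, 35}, |B| = 6
A ∩ B = {20}, |A ∩ B| = 1
|A ∪ B| = |A| + |B| - |A ∩ B| = 10 + 6 - 1 = 15

15


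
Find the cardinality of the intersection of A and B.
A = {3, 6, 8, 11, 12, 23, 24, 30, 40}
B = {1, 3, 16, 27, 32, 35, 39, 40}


Set A = {3, 6, 8, 11, 12, 23, 24, 30, 40}
Set B = {1, 3, 16, 27, 32, 35, 39, 40}
A ∩ B = {3, 40}
|A ∩ B| = 2

2


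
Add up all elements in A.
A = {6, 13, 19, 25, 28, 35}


Set A = {6, 13, 19, 25, 28, 35}
Sum = 6 + 13 + 19 + 25 + 28 + 35 = 126

126


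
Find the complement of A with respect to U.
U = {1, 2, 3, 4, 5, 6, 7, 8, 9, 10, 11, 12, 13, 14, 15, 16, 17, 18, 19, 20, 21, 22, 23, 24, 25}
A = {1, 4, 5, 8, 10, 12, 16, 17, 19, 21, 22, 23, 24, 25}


Universal set U = {1, 2, 3, 4, 5, 6, 7, 8, 9, 10, 11, 12, 13, 14, 15, 16, 17, 18, 19, 20, 21, 22, 23, 24, 25}
Set A = {1, 4, 5, 8, 10, 12, 16, 17, 19, 21, 22, 23, 24, 25}
A' = U \ A = elements in U but not in A
Checking each element of U:
1 (in A, exclude), 2 (not in A, include), 3 (not in A, include), 4 (in A, exclude), 5 (in A, exclude), 6 (not in A, include), 7 (not in A, include), 8 (in A, exclude), 9 (not in A, include), 10 (in A, exclude), 11 (not in A, include), 12 (in A, exclude), 13 (not in A, include), 14 (not in A, include), 15 (not in A, include), 16 (in A, exclude), 17 (in A, exclude), 18 (not in A, include), 19 (in A, exclude), 20 (not in A, include), 21 (in A, exclude), 22 (in A, exclude), 23 (in A, exclude), 24 (in A, exclude), 25 (in A, exclude)
A' = {2, 3, 6, 7, 9, 11, 13, 14, 15, 18, 20}

{2, 3, 6, 7, 9, 11, 13, 14, 15, 18, 20}


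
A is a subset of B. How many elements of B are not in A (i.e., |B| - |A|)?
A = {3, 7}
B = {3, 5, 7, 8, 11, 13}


Set A = {3, 7}, |A| = 2
Set B = {3, 5, 7, 8, 11, 13}, |B| = 6
Since A ⊆ B: B \ A = {5, 8, 11, 13}
|B| - |A| = 6 - 2 = 4

4


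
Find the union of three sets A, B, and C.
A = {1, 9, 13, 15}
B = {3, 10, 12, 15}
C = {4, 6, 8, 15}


Set A = {1, 9, 13, 15}
Set B = {3, 10, 12, 15}
Set C = {4, 6, 8, 15}
First, A ∪ B = {1, 3, 9, 10, 12, 13, 15}
Then, (A ∪ B) ∪ C = {1, 3, 4, 6, 8, 9, 10, 12, 13, 15}

{1, 3, 4, 6, 8, 9, 10, 12, 13, 15}


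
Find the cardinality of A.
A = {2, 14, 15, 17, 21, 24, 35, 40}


Set A = {2, 14, 15, 17, 21, 24, 35, 40}
Listing elements: 2, 14, 15, 17, 21, 24, 35, 40
Counting: 8 elements
|A| = 8

8
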